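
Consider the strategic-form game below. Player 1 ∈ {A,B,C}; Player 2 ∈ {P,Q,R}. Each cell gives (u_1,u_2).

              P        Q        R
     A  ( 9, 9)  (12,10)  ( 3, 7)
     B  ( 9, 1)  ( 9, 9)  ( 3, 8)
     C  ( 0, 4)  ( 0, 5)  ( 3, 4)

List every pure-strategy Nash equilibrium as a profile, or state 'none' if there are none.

(A,P): not NE [P2→Q gives 10>9]
(A,Q): NE
(A,R): not NE [P2→Q gives 10>7]
(B,P): not NE [P2→Q gives 9>1]
(B,Q): not NE [P1→A gives 12>9]
(B,R): not NE [P2→Q gives 9>8]
(C,P): not NE [P1→B gives 9>0; P2→Q gives 5>4]
(C,Q): not NE [P1→A gives 12>0]
(C,R): not NE [P2→Q gives 5>4]

Nash profiles: (A,Q)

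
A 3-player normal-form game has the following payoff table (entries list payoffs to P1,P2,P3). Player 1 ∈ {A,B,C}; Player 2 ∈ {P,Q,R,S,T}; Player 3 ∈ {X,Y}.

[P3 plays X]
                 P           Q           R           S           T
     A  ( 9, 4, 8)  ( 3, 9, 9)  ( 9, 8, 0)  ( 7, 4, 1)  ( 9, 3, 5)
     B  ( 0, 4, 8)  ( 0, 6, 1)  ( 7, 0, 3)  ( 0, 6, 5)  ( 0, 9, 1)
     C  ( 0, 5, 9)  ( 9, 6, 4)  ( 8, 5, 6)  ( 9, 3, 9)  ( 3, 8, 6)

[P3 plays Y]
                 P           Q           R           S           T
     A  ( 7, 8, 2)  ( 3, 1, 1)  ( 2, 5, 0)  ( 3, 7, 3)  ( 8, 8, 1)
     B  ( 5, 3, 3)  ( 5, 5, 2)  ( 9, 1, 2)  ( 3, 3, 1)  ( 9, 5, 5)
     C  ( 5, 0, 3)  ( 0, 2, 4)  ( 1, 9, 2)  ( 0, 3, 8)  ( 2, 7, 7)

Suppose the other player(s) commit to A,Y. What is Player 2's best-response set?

u_2(P vs A,Y) = 8
u_2(Q vs A,Y) = 1
u_2(R vs A,Y) = 5
u_2(S vs A,Y) = 7
u_2(T vs A,Y) = 8
max payoff 8 at {P,T}

P2 best: {P,T}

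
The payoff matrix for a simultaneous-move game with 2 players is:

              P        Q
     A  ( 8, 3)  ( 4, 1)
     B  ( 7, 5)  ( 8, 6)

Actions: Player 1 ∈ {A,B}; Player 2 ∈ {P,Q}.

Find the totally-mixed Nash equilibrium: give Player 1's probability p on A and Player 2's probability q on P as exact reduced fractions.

P1 indiff ⇒ q·8+(1-q)·4 = q·7+(1-q)·8 ⇒ q(1) = (1-q)(4) ⇒ q = 4/5
P2 indiff ⇒ p·3+(1-p)·5 = p·1+(1-p)·6 ⇒ p(2) = (1-p)(1) ⇒ p = 1/3

(p,q) = (1/3, 4/5)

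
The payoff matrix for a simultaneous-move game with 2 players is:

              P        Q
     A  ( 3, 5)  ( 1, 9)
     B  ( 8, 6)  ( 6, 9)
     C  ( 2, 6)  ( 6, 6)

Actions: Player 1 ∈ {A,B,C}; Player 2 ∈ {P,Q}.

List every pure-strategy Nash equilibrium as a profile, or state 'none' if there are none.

NE set: (B,Q), (C,Q)

(A,P): not NE [P1→B gives 8>3; P2→Q gives 9>5]
(A,Q): not NE [P1→C gives 6>1]
(B,P): not NE [P2→Q gives 9>6]
(B,Q): NE
(C,P): not NE [P1→B gives 8>2]
(C,Q): NE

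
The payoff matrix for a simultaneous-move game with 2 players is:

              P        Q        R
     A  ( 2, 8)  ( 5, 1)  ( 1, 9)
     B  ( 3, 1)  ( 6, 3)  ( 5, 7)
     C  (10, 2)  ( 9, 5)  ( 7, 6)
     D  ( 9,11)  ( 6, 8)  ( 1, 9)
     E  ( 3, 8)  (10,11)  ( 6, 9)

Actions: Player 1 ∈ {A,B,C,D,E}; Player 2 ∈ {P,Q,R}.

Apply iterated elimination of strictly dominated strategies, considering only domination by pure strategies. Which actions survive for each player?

IESDS → P1:{C,E} P2:{Q,R}

P1 drop A (B beats it: P:3>2 Q:6>5 R:5>1)
P1 drop B (C beats it: P:10>3 Q:9>6 R:7>5)
P1 drop D (C beats it: P:10>9 Q:9>6 R:7>1)
P2 drop P (Q beats it: C:5>2 E:11>8)
P1→{C,E} P2→{Q,R}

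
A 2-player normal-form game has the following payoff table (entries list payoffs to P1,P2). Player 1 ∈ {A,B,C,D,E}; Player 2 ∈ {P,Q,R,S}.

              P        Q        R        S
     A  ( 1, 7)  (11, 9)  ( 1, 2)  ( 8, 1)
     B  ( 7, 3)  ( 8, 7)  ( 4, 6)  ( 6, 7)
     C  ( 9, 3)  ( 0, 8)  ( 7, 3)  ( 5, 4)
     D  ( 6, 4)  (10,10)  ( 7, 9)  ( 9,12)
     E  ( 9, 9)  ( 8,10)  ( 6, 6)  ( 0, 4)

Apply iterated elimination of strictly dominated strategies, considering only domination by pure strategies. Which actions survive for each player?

Survivors P1:{A,D} P2:{Q,S}

P2 drop P (Q beats it: A:9>7 B:7>3 C:8>3 D:10>4 E:10>9)
P1 drop B (D beats it: Q:10>8 R:7>4 S:9>6)
P1 drop E (D beats it: Q:10>8 R:7>6 S:9>0)
P2 drop R (Q beats it: A:9>2 C:8>3 D:10>9)
P1 drop C (A beats it: Q:11>0 S:8>5)
P1→{A,D} P2→{Q,S}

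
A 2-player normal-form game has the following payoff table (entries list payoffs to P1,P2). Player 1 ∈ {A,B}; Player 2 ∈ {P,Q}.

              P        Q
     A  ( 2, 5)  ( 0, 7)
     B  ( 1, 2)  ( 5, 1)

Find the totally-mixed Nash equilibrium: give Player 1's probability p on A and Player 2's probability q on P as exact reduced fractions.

P1 indiff ⇒ q·2+(1-q)·0 = q·1+(1-q)·5 ⇒ q(1) = (1-q)(5) ⇒ q = 5/6
P2 indiff ⇒ p·5+(1-p)·2 = p·7+(1-p)·1 ⇒ p(-2) = (1-p)(-1) ⇒ p = 1/3

(p,q) = (1/3, 5/6)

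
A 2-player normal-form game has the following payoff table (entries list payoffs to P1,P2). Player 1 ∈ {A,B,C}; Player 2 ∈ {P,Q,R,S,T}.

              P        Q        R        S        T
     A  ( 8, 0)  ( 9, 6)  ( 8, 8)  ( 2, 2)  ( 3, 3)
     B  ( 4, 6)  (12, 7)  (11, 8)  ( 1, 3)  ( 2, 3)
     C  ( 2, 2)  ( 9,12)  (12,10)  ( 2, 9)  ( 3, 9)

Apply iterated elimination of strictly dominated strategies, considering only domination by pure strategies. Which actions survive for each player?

P2 drop P (Q beats it: A:6>0 B:7>6 C:12>2)
P2 drop S (Q beats it: A:6>2 B:7>3 C:12>9)
P2 drop T (Q beats it: A:6>3 B:7>3 C:12>9)
P1 drop A (B beats it: Q:12>9 R:11>8)
P1→{B,C} P2→{Q,R}

IESDS → P1:{B,C} P2:{Q,R}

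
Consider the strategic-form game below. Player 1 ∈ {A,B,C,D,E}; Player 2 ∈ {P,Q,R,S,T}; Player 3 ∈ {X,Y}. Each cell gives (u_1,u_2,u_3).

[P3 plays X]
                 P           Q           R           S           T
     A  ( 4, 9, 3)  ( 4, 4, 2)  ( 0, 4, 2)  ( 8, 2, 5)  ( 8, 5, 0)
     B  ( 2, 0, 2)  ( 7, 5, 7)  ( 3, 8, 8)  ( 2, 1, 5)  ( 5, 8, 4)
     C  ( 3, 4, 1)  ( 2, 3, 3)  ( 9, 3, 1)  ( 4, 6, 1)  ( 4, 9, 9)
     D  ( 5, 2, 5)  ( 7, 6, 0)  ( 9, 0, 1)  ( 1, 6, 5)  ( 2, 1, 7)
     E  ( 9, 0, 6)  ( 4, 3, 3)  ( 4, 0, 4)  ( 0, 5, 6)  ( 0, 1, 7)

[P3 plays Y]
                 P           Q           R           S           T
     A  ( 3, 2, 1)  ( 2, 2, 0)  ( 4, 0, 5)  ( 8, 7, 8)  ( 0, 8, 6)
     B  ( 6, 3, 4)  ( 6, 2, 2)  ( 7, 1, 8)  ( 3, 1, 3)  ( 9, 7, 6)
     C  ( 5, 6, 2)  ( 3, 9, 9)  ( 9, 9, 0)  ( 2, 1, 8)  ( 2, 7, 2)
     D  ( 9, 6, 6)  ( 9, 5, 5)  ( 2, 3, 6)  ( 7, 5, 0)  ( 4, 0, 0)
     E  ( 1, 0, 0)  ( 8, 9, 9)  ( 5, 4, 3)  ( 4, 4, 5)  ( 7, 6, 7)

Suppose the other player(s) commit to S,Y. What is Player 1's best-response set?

u_1(A vs S,Y) = 8
u_1(B vs S,Y) = 3
u_1(C vs S,Y) = 2
u_1(D vs S,Y) = 7
u_1(E vs S,Y) = 4
max payoff 8 at {A}

P1 best: {A}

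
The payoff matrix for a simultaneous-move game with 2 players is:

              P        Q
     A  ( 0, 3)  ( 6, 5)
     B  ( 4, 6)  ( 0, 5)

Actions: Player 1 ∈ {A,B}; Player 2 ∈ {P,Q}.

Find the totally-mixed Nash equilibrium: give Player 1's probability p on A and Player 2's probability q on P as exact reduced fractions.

p=1/3, q=3/5

P1 indiff ⇒ q·0+(1-q)·6 = q·4+(1-q)·0 ⇒ q(-4) = (1-q)(-6) ⇒ q = 3/5
P2 indiff ⇒ p·3+(1-p)·6 = p·5+(1-p)·5 ⇒ p(-2) = (1-p)(-1) ⇒ p = 1/3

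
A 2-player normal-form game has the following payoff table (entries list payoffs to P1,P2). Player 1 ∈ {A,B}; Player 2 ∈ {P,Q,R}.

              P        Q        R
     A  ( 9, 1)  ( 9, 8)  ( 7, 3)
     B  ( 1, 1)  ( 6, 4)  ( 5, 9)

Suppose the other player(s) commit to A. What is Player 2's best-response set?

P2 best: {Q}

u_2(P vs A) = 1
u_2(Q vs A) = 8
u_2(R vs A) = 3
max payoff 8 at {Q}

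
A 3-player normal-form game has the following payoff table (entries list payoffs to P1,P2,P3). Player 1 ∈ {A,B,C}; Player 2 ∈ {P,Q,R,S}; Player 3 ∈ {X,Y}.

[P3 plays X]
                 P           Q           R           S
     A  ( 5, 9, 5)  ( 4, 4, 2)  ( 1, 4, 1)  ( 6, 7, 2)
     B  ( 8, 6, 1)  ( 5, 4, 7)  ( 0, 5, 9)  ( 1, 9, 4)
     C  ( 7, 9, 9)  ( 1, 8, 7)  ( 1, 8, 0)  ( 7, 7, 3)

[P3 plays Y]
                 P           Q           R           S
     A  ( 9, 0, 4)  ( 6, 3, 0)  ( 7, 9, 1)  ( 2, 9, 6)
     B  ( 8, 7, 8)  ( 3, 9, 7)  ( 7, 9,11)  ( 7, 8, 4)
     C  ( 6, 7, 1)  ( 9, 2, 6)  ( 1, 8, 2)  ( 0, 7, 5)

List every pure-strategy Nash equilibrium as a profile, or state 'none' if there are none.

Nash profiles: (A,R,Y), (B,R,Y)

(A,P,X): not NE [P1→B gives 8>5]
(A,P,Y): not NE [P2→S gives 9>0; P3→X gives 5>4]
(A,Q,X): not NE [P1→B gives 5>4; P2→P gives 9>4]
(A,Q,Y): not NE [P1→C gives 9>6; P2→S gives 9>3; P3→X gives 2>0]
(A,R,X): not NE [P2→P gives 9>4]
(A,R,Y): NE
(A,S,X): not NE [P1→C gives 7>6; P2→P gives 9>7; P3→Y gives 6>2]
(A,S,Y): not NE [P1→B gives 7>2]
(B,P,X): not NE [P2→S gives 9>6; P3→Y gives 8>1]
(B,P,Y): not NE [P1→A gives 9>8; P2→R gives 9>7]
(B,Q,X): not NE [P2→S gives 9>4]
(B,Q,Y): not NE [P1→C gives 9>3]
(B,R,X): not NE [P1→C gives 1>0; P2→S gives 9>5; P3→Y gives 11>9]
(B,R,Y): NE
(B,S,X): not NE [P1→C gives 7>1]
(B,S,Y): not NE [P2→R gives 9>8]
(C,P,X): not NE [P1→B gives 8>7]
(C,P,Y): not NE [P1→A gives 9>6; P2→R gives 8>7; P3→X gives 9>1]
(C,Q,X): not NE [P1→B gives 5>1; P2→P gives 9>8]
(C,Q,Y): not NE [P2→R gives 8>2; P3→X gives 7>6]
(C,R,X): not NE [P2→P gives 9>8; P3→Y gives 2>0]
(C,R,Y): not NE [P1→B gives 7>1]
(C,S,X): not NE [P2→P gives 9>7; P3→Y gives 5>3]
(C,S,Y): not NE [P1→B gives 7>0; P2→R gives 8>7]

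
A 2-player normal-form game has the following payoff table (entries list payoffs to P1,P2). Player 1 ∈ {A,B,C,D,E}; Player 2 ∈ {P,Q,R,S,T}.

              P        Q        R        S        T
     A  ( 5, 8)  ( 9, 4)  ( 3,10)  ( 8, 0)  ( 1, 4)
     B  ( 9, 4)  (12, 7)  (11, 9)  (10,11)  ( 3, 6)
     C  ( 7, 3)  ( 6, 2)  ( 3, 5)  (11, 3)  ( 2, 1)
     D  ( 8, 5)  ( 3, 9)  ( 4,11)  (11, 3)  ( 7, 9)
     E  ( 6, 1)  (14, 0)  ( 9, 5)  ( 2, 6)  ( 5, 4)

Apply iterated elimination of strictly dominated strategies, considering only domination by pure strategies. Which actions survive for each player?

IESDS → P1:{B,C,D} P2:{R,S}

P1 drop A (B beats it: P:9>5 Q:12>9 R:11>3 S:10>8 T:3>1)
P2 drop P (R beats it: B:9>4 C:5>3 D:11>5 E:5>1)
P2 drop Q (R beats it: B:9>7 C:5>2 D:11>9 E:5>0)
P2 drop T (R beats it: B:9>6 C:5>1 D:11>9 E:5>4)
P1 drop E (B beats it: R:11>9 S:10>2)
P1→{B,C,D} P2→{R,S}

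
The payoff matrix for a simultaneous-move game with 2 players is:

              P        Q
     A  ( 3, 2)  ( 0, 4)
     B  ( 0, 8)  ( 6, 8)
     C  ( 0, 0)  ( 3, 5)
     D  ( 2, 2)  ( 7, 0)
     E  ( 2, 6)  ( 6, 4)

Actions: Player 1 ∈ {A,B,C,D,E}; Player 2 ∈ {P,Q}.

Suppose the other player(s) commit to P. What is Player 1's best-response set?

BR_1 = {A}

u_1(A vs P) = 3
u_1(B vs P) = 0
u_1(C vs P) = 0
u_1(D vs P) = 2
u_1(E vs P) = 2
max payoff 3 at {A}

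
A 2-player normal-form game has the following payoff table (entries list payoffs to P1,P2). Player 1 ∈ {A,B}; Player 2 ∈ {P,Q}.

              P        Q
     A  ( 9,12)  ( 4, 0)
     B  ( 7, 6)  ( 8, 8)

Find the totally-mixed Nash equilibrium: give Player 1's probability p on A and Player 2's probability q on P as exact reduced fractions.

p=1/7, q=2/3

P1 indiff ⇒ q·9+(1-q)·4 = q·7+(1-q)·8 ⇒ q(2) = (1-q)(4) ⇒ q = 2/3
P2 indiff ⇒ p·12+(1-p)·6 = p·0+(1-p)·8 ⇒ p(12) = (1-p)(2) ⇒ p = 1/7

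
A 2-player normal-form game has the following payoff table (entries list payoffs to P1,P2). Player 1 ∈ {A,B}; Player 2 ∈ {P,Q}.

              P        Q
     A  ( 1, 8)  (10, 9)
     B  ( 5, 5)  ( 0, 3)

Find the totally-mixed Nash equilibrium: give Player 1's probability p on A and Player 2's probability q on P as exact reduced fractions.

(p,q) = (2/3, 5/7)

P1 indiff ⇒ q·1+(1-q)·10 = q·5+(1-q)·0 ⇒ q(-4) = (1-q)(-10) ⇒ q = 5/7
P2 indiff ⇒ p·8+(1-p)·5 = p·9+(1-p)·3 ⇒ p(-1) = (1-p)(-2) ⇒ p = 2/3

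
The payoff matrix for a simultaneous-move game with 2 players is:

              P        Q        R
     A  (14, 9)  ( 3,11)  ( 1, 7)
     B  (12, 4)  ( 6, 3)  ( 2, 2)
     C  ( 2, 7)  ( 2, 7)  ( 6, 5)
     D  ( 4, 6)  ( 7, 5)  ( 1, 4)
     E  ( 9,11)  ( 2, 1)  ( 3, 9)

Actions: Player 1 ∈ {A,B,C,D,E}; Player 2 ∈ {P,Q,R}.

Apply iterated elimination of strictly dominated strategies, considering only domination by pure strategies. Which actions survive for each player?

Remaining: P1:{A,B,D} P2:{P,Q}

P2 drop R (P beats it: A:9>7 B:4>2 C:7>5 D:6>4 E:11>9)
P1 drop C (A beats it: P:14>2 Q:3>2)
P1 drop E (A beats it: P:14>9 Q:3>2)
P1→{A,B,D} P2→{P,Q}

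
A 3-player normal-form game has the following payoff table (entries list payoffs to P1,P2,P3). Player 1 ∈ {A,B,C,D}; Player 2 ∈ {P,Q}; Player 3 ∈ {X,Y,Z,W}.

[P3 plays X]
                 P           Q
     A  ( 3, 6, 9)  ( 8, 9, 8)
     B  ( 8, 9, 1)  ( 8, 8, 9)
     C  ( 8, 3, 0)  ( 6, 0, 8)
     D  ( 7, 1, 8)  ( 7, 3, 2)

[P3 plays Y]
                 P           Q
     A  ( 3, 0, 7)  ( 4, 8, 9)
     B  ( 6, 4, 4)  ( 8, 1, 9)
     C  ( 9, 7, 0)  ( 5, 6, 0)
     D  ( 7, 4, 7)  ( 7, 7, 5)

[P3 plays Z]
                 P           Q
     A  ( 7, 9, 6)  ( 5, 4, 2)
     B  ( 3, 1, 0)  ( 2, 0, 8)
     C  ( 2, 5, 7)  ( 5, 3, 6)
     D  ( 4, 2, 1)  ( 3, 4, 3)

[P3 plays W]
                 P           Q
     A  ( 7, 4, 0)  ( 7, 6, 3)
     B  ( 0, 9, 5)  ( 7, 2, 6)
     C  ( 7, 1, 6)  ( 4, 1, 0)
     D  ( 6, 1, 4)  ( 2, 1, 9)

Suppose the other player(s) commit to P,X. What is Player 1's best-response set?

BR_1 = {B,C}

u_1(A vs P,X) = 3
u_1(B vs P,X) = 8
u_1(C vs P,X) = 8
u_1(D vs P,X) = 7
max payoff 8 at {B,C}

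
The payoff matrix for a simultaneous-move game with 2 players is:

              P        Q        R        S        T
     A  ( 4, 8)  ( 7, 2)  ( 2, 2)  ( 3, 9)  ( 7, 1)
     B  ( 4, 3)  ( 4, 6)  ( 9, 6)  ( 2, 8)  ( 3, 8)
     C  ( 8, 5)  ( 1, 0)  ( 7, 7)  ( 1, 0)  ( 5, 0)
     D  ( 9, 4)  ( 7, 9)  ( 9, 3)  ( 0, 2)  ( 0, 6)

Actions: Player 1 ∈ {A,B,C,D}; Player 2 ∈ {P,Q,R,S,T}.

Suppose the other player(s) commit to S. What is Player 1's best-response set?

u_1(A vs S) = 3
u_1(B vs S) = 2
u_1(C vs S) = 1
u_1(D vs S) = 0
max payoff 3 at {A}

P1 best: {A}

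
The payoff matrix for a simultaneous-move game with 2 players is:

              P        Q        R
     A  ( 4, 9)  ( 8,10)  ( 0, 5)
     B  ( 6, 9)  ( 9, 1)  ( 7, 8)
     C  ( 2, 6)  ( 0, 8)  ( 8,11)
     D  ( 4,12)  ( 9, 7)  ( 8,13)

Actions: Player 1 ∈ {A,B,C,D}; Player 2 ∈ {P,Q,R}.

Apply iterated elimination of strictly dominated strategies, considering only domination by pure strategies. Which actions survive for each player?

P1 drop A (B beats it: P:6>4 Q:9>8 R:7>0)
P2 drop Q (R beats it: B:8>1 C:11>8 D:13>7)
P1→{B,C,D} P2→{P,R}

Remaining: P1:{B,C,D} P2:{P,R}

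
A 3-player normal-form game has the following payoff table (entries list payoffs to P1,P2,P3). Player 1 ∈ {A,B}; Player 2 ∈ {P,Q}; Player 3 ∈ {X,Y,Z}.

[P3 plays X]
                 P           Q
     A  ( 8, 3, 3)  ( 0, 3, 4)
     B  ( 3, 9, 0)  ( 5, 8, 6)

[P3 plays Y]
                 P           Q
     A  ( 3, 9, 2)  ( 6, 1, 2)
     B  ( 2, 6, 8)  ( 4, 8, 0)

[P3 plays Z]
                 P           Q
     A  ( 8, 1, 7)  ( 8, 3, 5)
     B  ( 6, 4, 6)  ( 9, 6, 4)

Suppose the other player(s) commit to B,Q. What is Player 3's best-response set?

u_3(X vs B,Q) = 6
u_3(Y vs B,Q) = 0
u_3(Z vs B,Q) = 4
max payoff 6 at {X}

BR_3 = {X}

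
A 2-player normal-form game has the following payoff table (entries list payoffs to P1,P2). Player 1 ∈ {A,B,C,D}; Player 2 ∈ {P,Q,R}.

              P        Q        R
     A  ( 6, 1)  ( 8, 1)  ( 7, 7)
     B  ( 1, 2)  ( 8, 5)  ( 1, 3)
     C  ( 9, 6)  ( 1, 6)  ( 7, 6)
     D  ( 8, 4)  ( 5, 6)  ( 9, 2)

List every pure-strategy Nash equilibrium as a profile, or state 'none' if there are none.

PSNE = {(B,Q), (C,P)}

(A,P): not NE [P1→C gives 9>6; P2→R gives 7>1]
(A,Q): not NE [P2→R gives 7>1]
(A,R): not NE [P1→D gives 9>7]
(B,P): not NE [P1→C gives 9>1; P2→Q gives 5>2]
(B,Q): NE
(B,R): not NE [P1→D gives 9>1; P2→Q gives 5>3]
(C,P): NE
(C,Q): not NE [P1→B gives 8>1]
(C,R): not NE [P1→D gives 9>7]
(D,P): not NE [P1→C gives 9>8; P2→Q gives 6>4]
(D,Q): not NE [P1→B gives 8>5]
(D,R): not NE [P2→Q gives 6>2]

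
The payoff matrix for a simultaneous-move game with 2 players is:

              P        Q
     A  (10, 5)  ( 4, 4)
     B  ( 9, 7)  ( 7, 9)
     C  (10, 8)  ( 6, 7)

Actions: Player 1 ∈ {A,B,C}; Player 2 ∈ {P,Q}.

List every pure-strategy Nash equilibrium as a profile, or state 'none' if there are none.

(A,P): NE
(A,Q): not NE [P1→B gives 7>4; P2→P gives 5>4]
(B,P): not NE [P1→C gives 10>9; P2→Q gives 9>7]
(B,Q): NE
(C,P): NE
(C,Q): not NE [P1→B gives 7>6; P2→P gives 8>7]

PSNE = {(A,P), (B,Q), (C,P)}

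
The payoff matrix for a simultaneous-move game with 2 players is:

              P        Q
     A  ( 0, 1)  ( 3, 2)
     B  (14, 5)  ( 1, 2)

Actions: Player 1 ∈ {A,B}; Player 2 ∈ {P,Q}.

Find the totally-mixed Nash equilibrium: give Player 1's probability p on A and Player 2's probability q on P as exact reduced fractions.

P1 indiff ⇒ q·0+(1-q)·3 = q·14+(1-q)·1 ⇒ q(-14) = (1-q)(-2) ⇒ q = 1/8
P2 indiff ⇒ p·1+(1-p)·5 = p·2+(1-p)·2 ⇒ p(-1) = (1-p)(-3) ⇒ p = 3/4

P1 mixes 3/4 on A; P2 mixes 1/8 on P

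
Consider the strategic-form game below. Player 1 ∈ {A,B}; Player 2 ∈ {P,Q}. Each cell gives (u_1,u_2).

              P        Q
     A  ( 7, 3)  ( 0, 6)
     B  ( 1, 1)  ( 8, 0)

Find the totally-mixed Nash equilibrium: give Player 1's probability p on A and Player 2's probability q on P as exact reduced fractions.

(p,q) = (1/4, 4/7)

P1 indiff ⇒ q·7+(1-q)·0 = q·1+(1-q)·8 ⇒ q(6) = (1-q)(8) ⇒ q = 4/7
P2 indiff ⇒ p·3+(1-p)·1 = p·6+(1-p)·0 ⇒ p(-3) = (1-p)(-1) ⇒ p = 1/4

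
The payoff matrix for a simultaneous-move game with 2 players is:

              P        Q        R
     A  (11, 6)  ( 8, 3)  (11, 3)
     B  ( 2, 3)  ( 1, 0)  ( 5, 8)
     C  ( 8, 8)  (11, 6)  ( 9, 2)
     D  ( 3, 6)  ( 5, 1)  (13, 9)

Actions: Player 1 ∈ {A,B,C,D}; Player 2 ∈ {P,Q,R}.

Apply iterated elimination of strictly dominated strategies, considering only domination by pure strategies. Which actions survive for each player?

P1 drop B (A beats it: P:11>2 Q:8>1 R:11>5)
P2 drop Q (P beats it: A:6>3 C:8>6 D:6>1)
P1 drop C (A beats it: P:11>8 R:11>9)
P1→{A,D} P2→{P,R}

IESDS → P1:{A,D} P2:{P,R}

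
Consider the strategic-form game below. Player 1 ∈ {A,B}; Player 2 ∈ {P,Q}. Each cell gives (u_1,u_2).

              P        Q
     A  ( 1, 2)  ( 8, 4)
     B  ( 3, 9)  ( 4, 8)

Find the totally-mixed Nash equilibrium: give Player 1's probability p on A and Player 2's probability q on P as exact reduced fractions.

p=1/3, q=2/3

P1 indiff ⇒ q·1+(1-q)·8 = q·3+(1-q)·4 ⇒ q(-2) = (1-q)(-4) ⇒ q = 2/3
P2 indiff ⇒ p·2+(1-p)·9 = p·4+(1-p)·8 ⇒ p(-2) = (1-p)(-1) ⇒ p = 1/3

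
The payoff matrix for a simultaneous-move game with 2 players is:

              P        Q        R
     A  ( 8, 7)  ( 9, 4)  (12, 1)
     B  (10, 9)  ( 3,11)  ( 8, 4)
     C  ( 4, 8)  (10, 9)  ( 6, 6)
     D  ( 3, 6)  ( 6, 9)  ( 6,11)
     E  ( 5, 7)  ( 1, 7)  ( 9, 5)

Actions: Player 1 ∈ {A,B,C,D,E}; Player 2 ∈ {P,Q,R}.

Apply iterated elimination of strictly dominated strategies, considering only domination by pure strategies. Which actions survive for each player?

P1 drop D (A beats it: P:8>3 Q:9>6 R:12>6)
P1 drop E (A beats it: P:8>5 Q:9>1 R:12>9)
P2 drop R (P beats it: A:7>1 B:9>4 C:8>6)
P1→{A,B,C} P2→{P,Q}

Remaining: P1:{A,B,C} P2:{P,Q}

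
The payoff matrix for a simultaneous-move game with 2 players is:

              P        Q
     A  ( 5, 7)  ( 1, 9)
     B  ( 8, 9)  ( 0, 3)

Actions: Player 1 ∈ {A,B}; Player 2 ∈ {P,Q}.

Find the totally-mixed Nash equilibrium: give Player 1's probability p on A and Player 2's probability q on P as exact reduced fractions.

P1 indiff ⇒ q·5+(1-q)·1 = q·8+(1-q)·0 ⇒ q(-3) = (1-q)(-1) ⇒ q = 1/4
P2 indiff ⇒ p·7+(1-p)·9 = p·9+(1-p)·3 ⇒ p(-2) = (1-p)(-6) ⇒ p = 3/4

P1 mixes 3/4 on A; P2 mixes 1/4 on P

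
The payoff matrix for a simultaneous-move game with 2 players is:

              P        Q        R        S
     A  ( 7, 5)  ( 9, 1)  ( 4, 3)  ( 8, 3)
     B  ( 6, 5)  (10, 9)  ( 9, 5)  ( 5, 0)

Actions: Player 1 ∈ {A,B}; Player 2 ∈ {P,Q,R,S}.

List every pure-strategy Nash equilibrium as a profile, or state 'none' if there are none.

(A,P): NE
(A,Q): not NE [P1→B gives 10>9; P2→P gives 5>1]
(A,R): not NE [P1→B gives 9>4; P2→P gives 5>3]
(A,S): not NE [P2→P gives 5>3]
(B,P): not NE [P1→A gives 7>6; P2→Q gives 9>5]
(B,Q): NE
(B,R): not NE [P2→Q gives 9>5]
(B,S): not NE [P1→A gives 8>5; P2→Q gives 9>0]

Nash profiles: (A,P), (B,Q)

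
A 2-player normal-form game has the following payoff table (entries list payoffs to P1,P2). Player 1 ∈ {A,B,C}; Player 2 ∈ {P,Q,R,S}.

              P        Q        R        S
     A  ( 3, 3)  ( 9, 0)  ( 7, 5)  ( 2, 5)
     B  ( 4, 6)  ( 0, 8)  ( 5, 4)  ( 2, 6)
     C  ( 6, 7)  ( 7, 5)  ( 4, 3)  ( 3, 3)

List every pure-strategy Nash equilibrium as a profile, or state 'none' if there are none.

NE set: (A,R), (C,P)

(A,P): not NE [P1→C gives 6>3; P2→S gives 5>3]
(A,Q): not NE [P2→S gives 5>0]
(A,R): NE
(A,S): not NE [P1→C gives 3>2]
(B,P): not NE [P1→C gives 6>4; P2→Q gives 8>6]
(B,Q): not NE [P1→A gives 9>0]
(B,R): not NE [P1→A gives 7>5; P2→Q gives 8>4]
(B,S): not NE [P1→C gives 3>2; P2→Q gives 8>6]
(C,P): NE
(C,Q): not NE [P1→A gives 9>7; P2→P gives 7>5]
(C,R): not NE [P1→A gives 7>4; P2→P gives 7>3]
(C,S): not NE [P2→P gives 7>3]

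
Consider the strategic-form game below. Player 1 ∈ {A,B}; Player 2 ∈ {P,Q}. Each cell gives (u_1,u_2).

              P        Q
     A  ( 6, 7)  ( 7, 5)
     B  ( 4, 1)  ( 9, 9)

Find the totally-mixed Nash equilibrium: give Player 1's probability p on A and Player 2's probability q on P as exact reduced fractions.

p=4/5, q=1/2

P1 indiff ⇒ q·6+(1-q)·7 = q·4+(1-q)·9 ⇒ q(2) = (1-q)(2) ⇒ q = 1/2
P2 indiff ⇒ p·7+(1-p)·1 = p·5+(1-p)·9 ⇒ p(2) = (1-p)(8) ⇒ p = 4/5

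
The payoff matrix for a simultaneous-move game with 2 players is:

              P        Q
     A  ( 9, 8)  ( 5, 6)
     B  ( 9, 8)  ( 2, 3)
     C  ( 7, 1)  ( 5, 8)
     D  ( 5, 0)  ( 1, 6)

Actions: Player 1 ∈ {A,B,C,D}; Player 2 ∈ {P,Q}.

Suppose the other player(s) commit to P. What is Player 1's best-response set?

u_1(A vs P) = 9
u_1(B vs P) = 9
u_1(C vs P) = 7
u_1(D vs P) = 5
max payoff 9 at {A,B}

BR_1 = {A,B}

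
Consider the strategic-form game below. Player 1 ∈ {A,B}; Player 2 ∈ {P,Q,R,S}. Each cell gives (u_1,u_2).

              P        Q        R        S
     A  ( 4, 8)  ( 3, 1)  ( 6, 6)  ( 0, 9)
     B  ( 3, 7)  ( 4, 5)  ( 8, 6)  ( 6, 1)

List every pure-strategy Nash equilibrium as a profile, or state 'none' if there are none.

(A,P): not NE [P2→S gives 9>8]
(A,Q): not NE [P1→B gives 4>3; P2→S gives 9>1]
(A,R): not NE [P1→B gives 8>6; P2→S gives 9>6]
(A,S): not NE [P1→B gives 6>0]
(B,P): not NE [P1→A gives 4>3]
(B,Q): not NE [P2→P gives 7>5]
(B,R): not NE [P2→P gives 7>6]
(B,S): not NE [P2→P gives 7>1]

No pure NE.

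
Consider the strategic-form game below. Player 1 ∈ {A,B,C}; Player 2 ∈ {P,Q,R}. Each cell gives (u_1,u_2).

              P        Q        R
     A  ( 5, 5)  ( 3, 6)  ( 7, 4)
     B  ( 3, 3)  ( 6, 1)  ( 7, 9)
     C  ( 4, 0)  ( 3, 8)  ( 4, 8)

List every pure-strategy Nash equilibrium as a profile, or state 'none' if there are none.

(A,P): not NE [P2→Q gives 6>5]
(A,Q): not NE [P1→B gives 6>3]
(A,R): not NE [P2→Q gives 6>4]
(B,P): not NE [P1→A gives 5>3; P2→R gives 9>3]
(B,Q): not NE [P2→R gives 9>1]
(B,R): NE
(C,P): not NE [P1→A gives 5>4; P2→R gives 8>0]
(C,Q): not NE [P1→B gives 6>3]
(C,R): not NE [P1→B gives 7>4]

NE set: (B,R)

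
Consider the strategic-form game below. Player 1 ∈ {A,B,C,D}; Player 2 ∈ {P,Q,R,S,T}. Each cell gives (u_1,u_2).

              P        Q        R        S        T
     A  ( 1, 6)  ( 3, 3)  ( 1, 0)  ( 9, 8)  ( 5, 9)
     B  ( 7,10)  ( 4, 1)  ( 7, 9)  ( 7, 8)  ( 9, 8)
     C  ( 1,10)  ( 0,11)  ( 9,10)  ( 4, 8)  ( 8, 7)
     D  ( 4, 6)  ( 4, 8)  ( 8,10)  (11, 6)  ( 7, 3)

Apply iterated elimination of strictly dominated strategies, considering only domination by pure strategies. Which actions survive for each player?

P1 drop A (D beats it: P:4>1 Q:4>3 R:8>1 S:11>9 T:7>5)
P2 drop S (R beats it: B:9>8 C:10>8 D:10>6)
P2 drop T (P beats it: B:10>8 C:10>7 D:6>3)
P1→{B,C,D} P2→{P,Q,R}

Survivors P1:{B,C,D} P2:{P,Q,R}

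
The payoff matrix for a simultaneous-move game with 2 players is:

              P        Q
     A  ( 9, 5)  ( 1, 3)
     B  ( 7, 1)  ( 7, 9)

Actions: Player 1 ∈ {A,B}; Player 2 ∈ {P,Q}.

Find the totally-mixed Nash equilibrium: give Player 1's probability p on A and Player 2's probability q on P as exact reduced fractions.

(p,q) = (4/5, 3/4)

P1 indiff ⇒ q·9+(1-q)·1 = q·7+(1-q)·7 ⇒ q(2) = (1-q)(6) ⇒ q = 3/4
P2 indiff ⇒ p·5+(1-p)·1 = p·3+(1-p)·9 ⇒ p(2) = (1-p)(8) ⇒ p = 4/5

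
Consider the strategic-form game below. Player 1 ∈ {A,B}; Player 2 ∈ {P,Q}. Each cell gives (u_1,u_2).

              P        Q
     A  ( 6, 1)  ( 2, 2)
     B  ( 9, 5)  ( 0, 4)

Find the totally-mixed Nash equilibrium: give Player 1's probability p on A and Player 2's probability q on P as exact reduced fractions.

(p,q) = (1/2, 2/5)

P1 indiff ⇒ q·6+(1-q)·2 = q·9+(1-q)·0 ⇒ q(-3) = (1-q)(-2) ⇒ q = 2/5
P2 indiff ⇒ p·1+(1-p)·5 = p·2+(1-p)·4 ⇒ p(-1) = (1-p)(-1) ⇒ p = 1/2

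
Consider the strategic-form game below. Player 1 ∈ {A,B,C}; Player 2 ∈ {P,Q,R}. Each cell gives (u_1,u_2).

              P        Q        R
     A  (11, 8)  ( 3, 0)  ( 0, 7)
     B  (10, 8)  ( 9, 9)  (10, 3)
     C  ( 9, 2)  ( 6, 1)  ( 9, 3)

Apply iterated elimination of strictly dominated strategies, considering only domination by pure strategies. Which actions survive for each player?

P1 drop C (B beats it: P:10>9 Q:9>6 R:10>9)
P2 drop R (P beats it: A:8>7 B:8>3)
P1→{A,B} P2→{P,Q}

IESDS → P1:{A,B} P2:{P,Q}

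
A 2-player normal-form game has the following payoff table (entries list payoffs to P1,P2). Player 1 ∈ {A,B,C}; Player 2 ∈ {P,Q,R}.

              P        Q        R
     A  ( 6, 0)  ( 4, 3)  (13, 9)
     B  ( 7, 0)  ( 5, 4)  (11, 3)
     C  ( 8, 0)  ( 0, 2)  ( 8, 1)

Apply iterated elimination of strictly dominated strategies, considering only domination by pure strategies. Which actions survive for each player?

P2 drop P (Q beats it: A:3>0 B:4>0 C:2>0)
P1 drop C (A beats it: Q:4>0 R:13>8)
P1→{A,B} P2→{Q,R}

Remaining: P1:{A,B} P2:{Q,R}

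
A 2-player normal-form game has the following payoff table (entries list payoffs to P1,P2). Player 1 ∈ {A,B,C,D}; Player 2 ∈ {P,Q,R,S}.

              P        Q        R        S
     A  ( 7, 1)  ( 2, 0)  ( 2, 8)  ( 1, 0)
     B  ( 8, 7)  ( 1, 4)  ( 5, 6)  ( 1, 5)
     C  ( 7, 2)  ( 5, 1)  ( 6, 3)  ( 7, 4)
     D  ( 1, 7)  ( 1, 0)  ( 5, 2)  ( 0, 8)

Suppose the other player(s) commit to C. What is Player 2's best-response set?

BR_2 = {S}

u_2(P vs C) = 2
u_2(Q vs C) = 1
u_2(R vs C) = 3
u_2(S vs C) = 4
max payoff 4 at {S}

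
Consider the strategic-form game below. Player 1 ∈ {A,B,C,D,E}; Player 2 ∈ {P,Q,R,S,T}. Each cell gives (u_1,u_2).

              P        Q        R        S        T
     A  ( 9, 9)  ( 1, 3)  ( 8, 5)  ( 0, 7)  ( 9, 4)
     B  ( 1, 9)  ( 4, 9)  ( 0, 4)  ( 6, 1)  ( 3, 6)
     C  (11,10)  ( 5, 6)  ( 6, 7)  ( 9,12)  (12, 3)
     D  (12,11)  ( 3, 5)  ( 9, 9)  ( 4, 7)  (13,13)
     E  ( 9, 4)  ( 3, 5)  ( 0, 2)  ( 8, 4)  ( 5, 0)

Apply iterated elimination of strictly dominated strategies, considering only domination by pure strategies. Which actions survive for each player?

P1 drop A (D beats it: P:12>9 Q:3>1 R:9>8 S:4>0 T:13>9)
P1 drop B (C beats it: P:11>1 Q:5>4 R:6>0 S:9>6 T:12>3)
P1 drop E (C beats it: P:11>9 Q:5>3 R:6>0 S:9>8 T:12>5)
P2 drop Q (P beats it: C:10>6 D:11>5)
P2 drop R (P beats it: C:10>7 D:11>9)
P1→{C,D} P2→{P,S,T}

IESDS → P1:{C,D} P2:{P,S,T}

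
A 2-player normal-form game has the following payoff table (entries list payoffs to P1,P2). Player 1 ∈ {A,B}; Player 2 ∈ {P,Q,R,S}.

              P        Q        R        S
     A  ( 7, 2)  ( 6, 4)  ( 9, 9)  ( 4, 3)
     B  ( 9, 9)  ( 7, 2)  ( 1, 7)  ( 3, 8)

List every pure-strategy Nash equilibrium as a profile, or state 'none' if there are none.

(A,P): not NE [P1→B gives 9>7; P2→R gives 9>2]
(A,Q): not NE [P1→B gives 7>6; P2→R gives 9>4]
(A,R): NE
(A,S): not NE [P2→R gives 9>3]
(B,P): NE
(B,Q): not NE [P2→P gives 9>2]
(B,R): not NE [P1→A gives 9>1; P2→P gives 9>7]
(B,S): not NE [P1→A gives 4>3; P2→P gives 9>8]

NE set: (A,R), (B,P)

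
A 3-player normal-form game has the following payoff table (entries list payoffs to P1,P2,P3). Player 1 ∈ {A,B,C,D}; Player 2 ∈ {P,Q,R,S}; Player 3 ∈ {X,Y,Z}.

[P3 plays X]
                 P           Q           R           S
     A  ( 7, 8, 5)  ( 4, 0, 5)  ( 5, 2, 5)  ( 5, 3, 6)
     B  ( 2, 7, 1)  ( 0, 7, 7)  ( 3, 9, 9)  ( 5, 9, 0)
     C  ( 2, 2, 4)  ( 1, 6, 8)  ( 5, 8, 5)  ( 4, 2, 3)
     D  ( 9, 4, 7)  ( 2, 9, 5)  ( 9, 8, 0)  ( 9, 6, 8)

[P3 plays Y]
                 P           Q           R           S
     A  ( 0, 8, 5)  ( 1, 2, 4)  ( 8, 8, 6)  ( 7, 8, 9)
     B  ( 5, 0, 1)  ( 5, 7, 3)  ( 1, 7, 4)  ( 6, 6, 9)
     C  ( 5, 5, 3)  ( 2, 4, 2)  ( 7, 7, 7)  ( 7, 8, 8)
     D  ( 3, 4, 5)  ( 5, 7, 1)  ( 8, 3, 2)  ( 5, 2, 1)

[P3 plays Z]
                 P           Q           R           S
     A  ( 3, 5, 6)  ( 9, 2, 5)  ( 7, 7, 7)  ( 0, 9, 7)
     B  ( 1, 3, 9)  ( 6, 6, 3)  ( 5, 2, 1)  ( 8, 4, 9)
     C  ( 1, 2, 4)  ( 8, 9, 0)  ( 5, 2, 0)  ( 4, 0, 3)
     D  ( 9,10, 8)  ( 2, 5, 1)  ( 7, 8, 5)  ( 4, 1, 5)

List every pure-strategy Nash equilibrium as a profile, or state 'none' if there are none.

(A,P,X): not NE [P1→D gives 9>7; P3→Z gives 6>5]
(A,P,Y): not NE [P1→C gives 5>0; P3→Z gives 6>5]
(A,P,Z): not NE [P1→D gives 9>3; P2→S gives 9>5]
(A,Q,X): not NE [P2→P gives 8>0]
(A,Q,Y): not NE [P1→D gives 5>1; P2→S gives 8>2; P3→Z gives 5>4]
(A,Q,Z): not NE [P2→S gives 9>2]
(A,R,X): not NE [P1→D gives 9>5; P2→P gives 8>2; P3→Z gives 7>5]
(A,R,Y): not NE [P3→Z gives 7>6]
(A,R,Z): not NE [P2→S gives 9>7]
(A,S,X): not NE [P1→D gives 9>5; P2→P gives 8>3; P3→Y gives 9>6]
(A,S,Y): NE
(A,S,Z): not NE [P1→B gives 8>0; P3→Y gives 9>7]
(B,P,X): not NE [P1→D gives 9>2; P2→S gives 9>7; P3→Z gives 9>1]
(B,P,Y): not NE [P2→R gives 7>0; P3→Z gives 9>1]
(B,P,Z): not NE [P1→D gives 9>1; P2→Q gives 6>3]
(B,Q,X): not NE [P1→A gives 4>0; P2→S gives 9>7]
(B,Q,Y): not NE [P3→X gives 7>3]
(B,Q,Z): not NE [P1→A gives 9>6; P3→X gives 7>3]
(B,R,X): not NE [P1→D gives 9>3]
(B,R,Y): not NE [P1→D gives 8>1; P3→X gives 9>4]
(B,R,Z): not NE [P1→D gives 7>5; P2→Q gives 6>2; P3→X gives 9>1]
(B,S,X): not NE [P1→D gives 9>5; P3→Z gives 9>0]
(B,S,Y): not NE [P1→C gives 7>6; P2→R gives 7>6]
(B,S,Z): not NE [P2→Q gives 6>4]
(C,P,X): not NE [P1→D gives 9>2; P2→R gives 8>2]
(C,P,Y): not NE [P2→S gives 8>5; P3→Z gives 4>3]
(C,P,Z): not NE [P1→D gives 9>1; P2→Q gives 9>2]
(C,Q,X): not NE [P1→A gives 4>1; P2→R gives 8>6]
(C,Q,Y): not NE [P1→D gives 5>2; P2→S gives 8>4; P3→X gives 8>2]
(C,Q,Z): not NE [P1→A gives 9>8; P3→X gives 8>0]
(C,R,X): not NE [P1→D gives 9>5; P3→Y gives 7>5]
(C,R,Y): not NE [P1→D gives 8>7; P2→S gives 8>7]
(C,R,Z): not NE [P1→D gives 7>5; P2→Q gives 9>2; P3→Y gives 7>0]
(C,S,X): not NE [P1→D gives 9>4; P2→R gives 8>2; P3→Y gives 8>3]
(C,S,Y): NE
(C,S,Z): not NE [P1→B gives 8>4; P2→Q gives 9>0; P3→Y gives 8>3]
(D,P,X): not NE [P2→Q gives 9>4; P3→Z gives 8>7]
(D,P,Y): not NE [P1→C gives 5>3; P2→Q gives 7>4; P3→Z gives 8>5]
(D,P,Z): NE
(D,Q,X): not NE [P1→A gives 4>2]
(D,Q,Y): not NE [P3→X gives 5>1]
(D,Q,Z): not NE [P1→A gives 9>2; P2→P gives 10>5; P3→X gives 5>1]
(D,R,X): not NE [P2→Q gives 9>8; P3→Z gives 5>0]
(D,R,Y): not NE [P2→Q gives 7>3; P3→Z gives 5>2]
(D,R,Z): not NE [P2→P gives 10>8]
(D,S,X): not NE [P2→Q gives 9>6]
(D,S,Y): not NE [P1→C gives 7>5; P2→Q gives 7>2; P3→X gives 8>1]
(D,S,Z): not NE [P1→B gives 8>4; P2→P gives 10>1; P3→X gives 8>5]

NE set: (A,S,Y), (C,S,Y), (D,P,Z)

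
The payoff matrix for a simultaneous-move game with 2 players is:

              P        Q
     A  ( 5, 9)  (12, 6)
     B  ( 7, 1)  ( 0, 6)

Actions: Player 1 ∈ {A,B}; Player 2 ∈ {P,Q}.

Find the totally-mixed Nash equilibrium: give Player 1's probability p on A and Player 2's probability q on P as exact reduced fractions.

P1 mixes 5/8 on A; P2 mixes 6/7 on P

P1 indiff ⇒ q·5+(1-q)·12 = q·7+(1-q)·0 ⇒ q(-2) = (1-q)(-12) ⇒ q = 6/7
P2 indiff ⇒ p·9+(1-p)·1 = p·6+(1-p)·6 ⇒ p(3) = (1-p)(5) ⇒ p = 5/8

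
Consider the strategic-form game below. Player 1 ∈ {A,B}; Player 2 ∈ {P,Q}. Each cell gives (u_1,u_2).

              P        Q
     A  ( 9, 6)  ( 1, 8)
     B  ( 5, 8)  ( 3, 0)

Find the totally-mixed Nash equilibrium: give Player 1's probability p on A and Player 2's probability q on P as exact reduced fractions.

(p,q) = (4/5, 1/3)

P1 indiff ⇒ q·9+(1-q)·1 = q·5+(1-q)·3 ⇒ q(4) = (1-q)(2) ⇒ q = 1/3
P2 indiff ⇒ p·6+(1-p)·8 = p·8+(1-p)·0 ⇒ p(-2) = (1-p)(-8) ⇒ p = 4/5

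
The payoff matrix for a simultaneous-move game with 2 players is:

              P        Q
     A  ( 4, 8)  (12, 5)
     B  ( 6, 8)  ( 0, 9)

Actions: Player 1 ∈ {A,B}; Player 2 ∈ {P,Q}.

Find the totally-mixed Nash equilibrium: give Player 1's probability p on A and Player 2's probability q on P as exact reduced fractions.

p=1/4, q=6/7

P1 indiff ⇒ q·4+(1-q)·12 = q·6+(1-q)·0 ⇒ q(-2) = (1-q)(-12) ⇒ q = 6/7
P2 indiff ⇒ p·8+(1-p)·8 = p·5+(1-p)·9 ⇒ p(3) = (1-p)(1) ⇒ p = 1/4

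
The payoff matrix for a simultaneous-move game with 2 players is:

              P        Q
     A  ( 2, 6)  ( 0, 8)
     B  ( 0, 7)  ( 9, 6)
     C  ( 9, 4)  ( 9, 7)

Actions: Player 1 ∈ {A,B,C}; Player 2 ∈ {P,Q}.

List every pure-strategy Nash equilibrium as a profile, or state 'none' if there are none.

NE set: (C,Q)

(A,P): not NE [P1→C gives 9>2; P2→Q gives 8>6]
(A,Q): not NE [P1→C gives 9>0]
(B,P): not NE [P1→C gives 9>0]
(B,Q): not NE [P2→P gives 7>6]
(C,P): not NE [P2→Q gives 7>4]
(C,Q): NE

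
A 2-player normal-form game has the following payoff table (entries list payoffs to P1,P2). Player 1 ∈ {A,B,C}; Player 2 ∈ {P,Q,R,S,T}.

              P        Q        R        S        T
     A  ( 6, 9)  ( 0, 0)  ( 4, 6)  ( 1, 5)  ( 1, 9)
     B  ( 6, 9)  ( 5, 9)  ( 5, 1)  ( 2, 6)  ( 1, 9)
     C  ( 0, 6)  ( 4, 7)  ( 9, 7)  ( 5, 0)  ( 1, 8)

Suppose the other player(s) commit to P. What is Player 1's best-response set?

P1 best: {A,B}

u_1(A vs P) = 6
u_1(B vs P) = 6
u_1(C vs P) = 0
max payoff 6 at {A,B}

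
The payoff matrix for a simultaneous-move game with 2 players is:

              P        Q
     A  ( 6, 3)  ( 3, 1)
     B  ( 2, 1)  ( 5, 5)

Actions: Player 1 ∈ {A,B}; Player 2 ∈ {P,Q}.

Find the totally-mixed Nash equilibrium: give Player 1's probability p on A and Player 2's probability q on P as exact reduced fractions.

P1 indiff ⇒ q·6+(1-q)·3 = q·2+(1-q)·5 ⇒ q(4) = (1-q)(2) ⇒ q = 1/3
P2 indiff ⇒ p·3+(1-p)·1 = p·1+(1-p)·5 ⇒ p(2) = (1-p)(4) ⇒ p = 2/3

(p,q) = (2/3, 1/3)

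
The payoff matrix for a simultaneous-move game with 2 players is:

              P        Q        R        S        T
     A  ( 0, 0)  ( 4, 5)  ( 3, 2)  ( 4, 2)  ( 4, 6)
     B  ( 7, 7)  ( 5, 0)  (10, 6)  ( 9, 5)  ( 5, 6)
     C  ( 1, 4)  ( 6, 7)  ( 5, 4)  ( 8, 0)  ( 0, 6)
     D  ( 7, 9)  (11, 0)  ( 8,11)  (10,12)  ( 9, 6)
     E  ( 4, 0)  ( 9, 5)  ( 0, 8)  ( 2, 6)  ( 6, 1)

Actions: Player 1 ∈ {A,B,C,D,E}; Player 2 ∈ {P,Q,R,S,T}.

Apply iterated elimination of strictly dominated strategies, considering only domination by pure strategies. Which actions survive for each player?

P1 drop A (B beats it: P:7>0 Q:5>4 R:10>3 S:9>4 T:5>4)
P1 drop C (D beats it: P:7>1 Q:11>6 R:8>5 S:10>8 T:9>0)
P1 drop E (D beats it: P:7>4 Q:11>9 R:8>0 S:10>2 T:9>6)
P2 drop Q (P beats it: B:7>0 D:9>0)
P2 drop T (P beats it: B:7>6 D:9>6)
P1→{B,D} P2→{P,R,S}

Survivors P1:{B,D} P2:{P,R,S}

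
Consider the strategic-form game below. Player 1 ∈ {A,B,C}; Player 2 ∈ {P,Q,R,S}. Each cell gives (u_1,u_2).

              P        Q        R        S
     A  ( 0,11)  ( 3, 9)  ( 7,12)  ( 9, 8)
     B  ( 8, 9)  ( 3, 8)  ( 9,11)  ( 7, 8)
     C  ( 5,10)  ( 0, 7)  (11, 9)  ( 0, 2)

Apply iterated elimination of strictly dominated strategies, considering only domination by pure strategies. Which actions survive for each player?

IESDS → P1:{B,C} P2:{P,R}

P2 drop Q (P beats it: A:11>9 B:9>8 C:10>7)
P2 drop S (P beats it: A:11>8 B:9>8 C:10>2)
P1 drop A (B beats it: P:8>0 R:9>7)
P1→{B,C} P2→{P,R}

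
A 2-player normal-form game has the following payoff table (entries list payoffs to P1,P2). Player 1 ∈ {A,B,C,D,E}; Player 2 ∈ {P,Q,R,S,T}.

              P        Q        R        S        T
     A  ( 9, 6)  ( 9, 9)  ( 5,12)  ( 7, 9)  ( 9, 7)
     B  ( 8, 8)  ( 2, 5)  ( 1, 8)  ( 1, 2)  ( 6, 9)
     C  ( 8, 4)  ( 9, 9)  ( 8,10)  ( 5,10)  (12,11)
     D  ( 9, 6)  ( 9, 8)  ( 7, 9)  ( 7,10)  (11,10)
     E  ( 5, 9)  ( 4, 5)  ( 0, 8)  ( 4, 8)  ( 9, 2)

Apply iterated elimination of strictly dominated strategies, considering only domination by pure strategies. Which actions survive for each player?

IESDS → P1:{A,C,D} P2:{R,S,T}

P1 drop B (A beats it: P:9>8 Q:9>2 R:5>1 S:7>1 T:9>6)
P1 drop E (C beats it: P:8>5 Q:9>4 R:8>0 S:5>4 T:12>9)
P2 drop P (Q beats it: A:9>6 C:9>4 D:8>6)
P2 drop Q (R beats it: A:12>9 C:10>9 D:9>8)
P1→{A,C,D} P2→{R,S,T}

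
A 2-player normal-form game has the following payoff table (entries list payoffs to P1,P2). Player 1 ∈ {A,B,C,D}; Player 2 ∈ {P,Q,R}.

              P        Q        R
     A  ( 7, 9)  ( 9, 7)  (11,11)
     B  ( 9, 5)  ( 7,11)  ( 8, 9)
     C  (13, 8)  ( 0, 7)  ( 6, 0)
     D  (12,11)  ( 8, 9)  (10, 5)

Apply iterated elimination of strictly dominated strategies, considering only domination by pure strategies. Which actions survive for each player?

P1 drop B (D beats it: P:12>9 Q:8>7 R:10>8)
P2 drop Q (P beats it: A:9>7 C:8>7 D:11>9)
P1→{A,C,D} P2→{P,R}

Survivors P1:{A,C,D} P2:{P,R}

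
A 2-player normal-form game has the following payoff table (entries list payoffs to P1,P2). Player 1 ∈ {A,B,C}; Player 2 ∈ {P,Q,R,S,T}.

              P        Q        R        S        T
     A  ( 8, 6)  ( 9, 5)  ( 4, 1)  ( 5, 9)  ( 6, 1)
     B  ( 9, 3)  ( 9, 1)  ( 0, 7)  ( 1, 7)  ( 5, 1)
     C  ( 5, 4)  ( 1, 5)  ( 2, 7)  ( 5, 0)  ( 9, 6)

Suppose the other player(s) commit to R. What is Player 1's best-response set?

u_1(A vs R) = 4
u_1(B vs R) = 0
u_1(C vs R) = 2
max payoff 4 at {A}

P1 best: {A}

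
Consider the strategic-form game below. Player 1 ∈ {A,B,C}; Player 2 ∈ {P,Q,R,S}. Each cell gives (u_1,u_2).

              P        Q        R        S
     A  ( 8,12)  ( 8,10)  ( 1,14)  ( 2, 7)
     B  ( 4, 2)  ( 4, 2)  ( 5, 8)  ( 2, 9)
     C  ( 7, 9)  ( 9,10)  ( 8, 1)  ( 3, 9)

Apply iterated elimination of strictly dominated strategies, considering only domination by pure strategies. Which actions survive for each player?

Remaining: P1:{A,C} P2:{P,Q,R}

P1 drop B (C beats it: P:7>4 Q:9>4 R:8>5 S:3>2)
P2 drop S (Q beats it: A:10>7 C:10>9)
P1→{A,C} P2→{P,Q,R}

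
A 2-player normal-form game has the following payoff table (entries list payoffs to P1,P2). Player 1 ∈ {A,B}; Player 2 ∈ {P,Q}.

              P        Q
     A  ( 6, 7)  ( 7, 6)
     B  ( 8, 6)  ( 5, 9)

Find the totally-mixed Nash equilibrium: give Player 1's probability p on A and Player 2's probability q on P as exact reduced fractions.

p=3/4, q=1/2

P1 indiff ⇒ q·6+(1-q)·7 = q·8+(1-q)·5 ⇒ q(-2) = (1-q)(-2) ⇒ q = 1/2
P2 indiff ⇒ p·7+(1-p)·6 = p·6+(1-p)·9 ⇒ p(1) = (1-p)(3) ⇒ p = 3/4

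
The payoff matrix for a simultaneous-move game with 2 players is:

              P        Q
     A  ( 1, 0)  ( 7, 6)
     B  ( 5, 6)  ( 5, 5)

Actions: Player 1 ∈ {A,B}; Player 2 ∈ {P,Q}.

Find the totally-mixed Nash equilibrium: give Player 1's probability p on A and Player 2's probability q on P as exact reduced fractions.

P1 indiff ⇒ q·1+(1-q)·7 = q·5+(1-q)·5 ⇒ q(-4) = (1-q)(-2) ⇒ q = 1/3
P2 indiff ⇒ p·0+(1-p)·6 = p·6+(1-p)·5 ⇒ p(-6) = (1-p)(-1) ⇒ p = 1/7

p=1/7, q=1/3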